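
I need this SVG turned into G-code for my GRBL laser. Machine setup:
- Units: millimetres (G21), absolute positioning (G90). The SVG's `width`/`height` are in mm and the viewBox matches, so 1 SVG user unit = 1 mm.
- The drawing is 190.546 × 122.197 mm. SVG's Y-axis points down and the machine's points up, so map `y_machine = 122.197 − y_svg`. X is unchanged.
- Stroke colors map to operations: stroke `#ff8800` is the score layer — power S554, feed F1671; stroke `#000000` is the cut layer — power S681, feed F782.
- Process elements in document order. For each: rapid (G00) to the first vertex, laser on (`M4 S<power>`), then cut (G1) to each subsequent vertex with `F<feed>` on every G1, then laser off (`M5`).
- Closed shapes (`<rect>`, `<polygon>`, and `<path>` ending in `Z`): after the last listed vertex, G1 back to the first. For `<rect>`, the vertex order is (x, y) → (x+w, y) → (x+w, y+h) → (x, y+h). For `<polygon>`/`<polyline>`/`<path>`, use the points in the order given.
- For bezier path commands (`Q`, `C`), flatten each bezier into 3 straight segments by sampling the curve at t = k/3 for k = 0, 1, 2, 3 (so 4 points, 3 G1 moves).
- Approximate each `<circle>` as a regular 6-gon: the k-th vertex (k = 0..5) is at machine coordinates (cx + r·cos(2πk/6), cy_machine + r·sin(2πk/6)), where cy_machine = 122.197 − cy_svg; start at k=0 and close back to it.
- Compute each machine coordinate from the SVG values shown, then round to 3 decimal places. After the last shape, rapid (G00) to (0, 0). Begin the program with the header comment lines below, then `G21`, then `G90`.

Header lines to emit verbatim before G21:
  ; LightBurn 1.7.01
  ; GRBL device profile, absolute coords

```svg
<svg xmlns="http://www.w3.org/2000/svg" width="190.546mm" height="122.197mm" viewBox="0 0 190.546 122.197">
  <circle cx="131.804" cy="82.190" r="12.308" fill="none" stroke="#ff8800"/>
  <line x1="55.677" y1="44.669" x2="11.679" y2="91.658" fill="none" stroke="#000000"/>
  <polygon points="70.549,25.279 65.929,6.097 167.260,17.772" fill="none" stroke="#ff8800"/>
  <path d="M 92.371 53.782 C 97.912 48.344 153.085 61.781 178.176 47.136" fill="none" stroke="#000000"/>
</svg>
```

; LightBurn 1.7.01
; GRBL device profile, absolute coords
G21
G90
G00 X144.112 Y40.007
M4 S554
G1 X137.958 Y50.666 F1671
G1 X125.650 Y50.666 F1671
G1 X119.496 Y40.007 F1671
G1 X125.650 Y29.348 F1671
G1 X137.958 Y29.348 F1671
G1 X144.112 Y40.007 F1671
M5
G00 X55.677 Y77.528
M4 S681
G1 X11.679 Y30.539 F782
M5
G00 X70.549 Y96.918
M4 S554
G1 X65.929 Y116.100 F1671
G1 X167.260 Y104.425 F1671
G1 X70.549 Y96.918 F1671
M5
G00 X92.371 Y68.415
M4 S681
G1 X111.504 Y69.300 F782
G1 X146.010 Y68.038 F782
G1 X178.176 Y75.061 F782
M5
G00 X0.000 Y0.000

Since the viewBox matches the mm dimensions, user units are millimetres directly. The only transform is the Y-flip y_m = 122.197 − y_svg.

Shape 1 is a circle drawn with `<circle>`. Its stroke #ff8800 means score at S554, F1671. After flipping Y the toolpath is (144.112,40.007) → (137.958,50.666) → (125.650,50.666) → (119.496,40.007) → (125.650,29.348) → (137.958,29.348) → (144.112,40.007), returning to the start.

Shape 2 is a line segment drawn with `<line>`. Its stroke #000000 means cut at S681, F782. After flipping Y the toolpath is (55.677,77.528) → (11.679,30.539).

Shape 3 is a closed polygon drawn with `<polygon>`. Its stroke #ff8800 means score at S554, F1671. After flipping Y the toolpath is (70.549,96.918) → (65.929,116.100) → (167.260,104.425) → (70.549,96.918), returning to the start.

Shape 4 is a cubic bezier drawn with `<path>`. Its stroke #000000 means cut at S681, F782. After flipping Y the toolpath is (92.371,68.415) → (111.504,69.300) → (146.010,68.038) → (178.176,75.061).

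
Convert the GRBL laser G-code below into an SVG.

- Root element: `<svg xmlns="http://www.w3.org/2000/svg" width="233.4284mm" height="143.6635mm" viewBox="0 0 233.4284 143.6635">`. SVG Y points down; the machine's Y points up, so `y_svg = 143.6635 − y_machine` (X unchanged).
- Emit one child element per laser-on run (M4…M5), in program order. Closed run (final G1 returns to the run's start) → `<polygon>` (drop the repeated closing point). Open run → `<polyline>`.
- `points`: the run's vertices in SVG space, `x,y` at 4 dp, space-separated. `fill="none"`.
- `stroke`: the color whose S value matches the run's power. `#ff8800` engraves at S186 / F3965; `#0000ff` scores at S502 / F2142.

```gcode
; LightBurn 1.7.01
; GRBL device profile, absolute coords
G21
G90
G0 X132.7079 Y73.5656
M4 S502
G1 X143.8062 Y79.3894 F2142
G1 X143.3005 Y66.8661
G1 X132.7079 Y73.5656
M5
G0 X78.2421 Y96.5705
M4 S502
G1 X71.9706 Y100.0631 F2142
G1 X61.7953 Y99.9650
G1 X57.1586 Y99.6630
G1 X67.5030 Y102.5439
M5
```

Each laser-on run becomes one SVG element. Flip Y back into SVG space with y_svg = 143.6635 − y_machine. Every run uses S502, so all elements get stroke `#0000ff` (score).

Run 1: The run returns to its start, so emit a `<polygon>` with points (Y-flipped): 132.7079,70.0979 143.8062,64.2741 143.3005,76.7974.

Run 2: The run is open, so emit a `<polyline>` with points (Y-flipped): 78.2421,47.0930 71.9706,43.6004 61.7953,43.6985 57.1586,44.0005 67.5030,41.1196.

<svg xmlns="http://www.w3.org/2000/svg" width="233.4284mm" height="143.6635mm" viewBox="0 0 233.4284 143.6635">
  <polygon points="132.7079,70.0979 143.8062,64.2741 143.3005,76.7974" fill="none" stroke="#0000ff"/>
  <polyline points="78.2421,47.0930 71.9706,43.6004 61.7953,43.6985 57.1586,44.0005 67.5030,41.1196" fill="none" stroke="#0000ff"/>
</svg>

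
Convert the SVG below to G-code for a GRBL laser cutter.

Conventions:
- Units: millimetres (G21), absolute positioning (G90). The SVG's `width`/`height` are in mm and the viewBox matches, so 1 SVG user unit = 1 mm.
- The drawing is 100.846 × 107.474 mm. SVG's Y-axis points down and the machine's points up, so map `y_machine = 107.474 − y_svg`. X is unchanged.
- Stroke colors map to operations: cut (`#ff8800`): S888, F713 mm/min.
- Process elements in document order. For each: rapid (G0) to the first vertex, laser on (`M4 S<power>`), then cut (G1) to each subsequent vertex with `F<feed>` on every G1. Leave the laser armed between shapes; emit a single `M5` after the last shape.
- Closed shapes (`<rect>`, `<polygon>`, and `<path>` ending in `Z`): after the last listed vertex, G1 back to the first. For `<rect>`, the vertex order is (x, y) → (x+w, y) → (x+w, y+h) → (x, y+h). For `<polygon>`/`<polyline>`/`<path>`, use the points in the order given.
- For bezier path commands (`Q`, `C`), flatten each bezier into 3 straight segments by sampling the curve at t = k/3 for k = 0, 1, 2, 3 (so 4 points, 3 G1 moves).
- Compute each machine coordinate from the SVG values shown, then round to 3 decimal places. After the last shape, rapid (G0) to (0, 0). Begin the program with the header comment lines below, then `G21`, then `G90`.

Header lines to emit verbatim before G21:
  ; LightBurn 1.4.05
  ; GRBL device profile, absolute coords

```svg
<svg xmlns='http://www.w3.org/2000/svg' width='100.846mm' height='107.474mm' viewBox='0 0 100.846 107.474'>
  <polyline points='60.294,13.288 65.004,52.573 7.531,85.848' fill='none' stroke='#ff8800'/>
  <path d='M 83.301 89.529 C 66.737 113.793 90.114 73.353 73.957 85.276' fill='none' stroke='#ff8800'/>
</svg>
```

viewBox `0 0 100.846 107.474` with mm width/height → 1 unit = 1 mm. Flip: y_m = 107.474 − y_svg.

**Shape 1** — `<polyline>` open polyline, stroke `#ff8800` → cut (S888, F713). Machine vertices: (60.294,94.186) → (65.004,54.901) → (7.531,21.626). Open path.

**Shape 2** — `<path>` cubic bezier, stroke `#ff8800` → cut (S888, F713). Control points (SVG): P0=(83.301,89.529), P1=(66.737,113.793), P2=(90.114,73.353), P3=(73.957,85.276); sampled at t=k/3. Machine vertices: (83.301,17.945) → (77.107,10.913) → (79.880,21.002) → (73.957,22.198). Open path.

; LightBurn 1.4.05
; GRBL device profile, absolute coords
G21
G90
G0 X60.294 Y94.186
M4 S888
G1 X65.004 Y54.901 F713
G1 X7.531 Y21.626 F713
G0 X83.301 Y17.945
M4 S888
G1 X77.107 Y10.913 F713
G1 X79.880 Y21.002 F713
G1 X73.957 Y22.198 F713
M5
G0 X0.000 Y0.000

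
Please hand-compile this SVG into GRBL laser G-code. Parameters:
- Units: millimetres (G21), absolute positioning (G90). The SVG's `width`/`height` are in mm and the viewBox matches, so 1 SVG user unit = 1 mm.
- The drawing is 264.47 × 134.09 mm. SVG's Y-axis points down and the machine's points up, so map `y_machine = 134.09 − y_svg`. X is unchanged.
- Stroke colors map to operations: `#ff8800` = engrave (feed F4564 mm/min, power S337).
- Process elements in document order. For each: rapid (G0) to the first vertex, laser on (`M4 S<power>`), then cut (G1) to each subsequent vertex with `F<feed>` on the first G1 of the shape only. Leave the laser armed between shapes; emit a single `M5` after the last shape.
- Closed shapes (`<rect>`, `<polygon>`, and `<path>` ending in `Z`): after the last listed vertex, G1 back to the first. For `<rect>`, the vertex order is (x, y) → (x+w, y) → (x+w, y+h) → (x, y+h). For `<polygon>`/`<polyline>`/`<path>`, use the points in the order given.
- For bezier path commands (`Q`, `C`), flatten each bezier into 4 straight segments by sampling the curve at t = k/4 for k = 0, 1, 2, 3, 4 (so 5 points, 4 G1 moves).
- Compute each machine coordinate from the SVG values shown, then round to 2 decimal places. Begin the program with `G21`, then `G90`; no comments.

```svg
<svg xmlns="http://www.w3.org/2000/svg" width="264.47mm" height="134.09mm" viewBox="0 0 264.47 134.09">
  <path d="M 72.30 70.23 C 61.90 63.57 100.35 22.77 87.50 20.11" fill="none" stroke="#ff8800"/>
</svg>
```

viewBox `0 0 264.47 134.09` with mm width/height → 1 unit = 1 mm. Flip: y_m = 134.09 − y_svg.

**Shape 1** — `<path>` cubic bezier, stroke `#ff8800` → engrave (S337, F4564). Control points (SVG): P0=(72.30,70.23), P1=(61.90,63.57), P2=(100.35,22.77), P3=(87.50,20.11); sampled at t=k/4. Machine vertices: (72.30,63.86) → (72.09,74.13) → (80.82,90.42) → (89.08,105.96) → (87.50,113.98). Open path.

G21
G90
G0 X72.30 Y63.86
M4 S337
G1 X72.09 Y74.13 F4564
G1 X80.82 Y90.42
G1 X89.08 Y105.96
G1 X87.50 Y113.98
M5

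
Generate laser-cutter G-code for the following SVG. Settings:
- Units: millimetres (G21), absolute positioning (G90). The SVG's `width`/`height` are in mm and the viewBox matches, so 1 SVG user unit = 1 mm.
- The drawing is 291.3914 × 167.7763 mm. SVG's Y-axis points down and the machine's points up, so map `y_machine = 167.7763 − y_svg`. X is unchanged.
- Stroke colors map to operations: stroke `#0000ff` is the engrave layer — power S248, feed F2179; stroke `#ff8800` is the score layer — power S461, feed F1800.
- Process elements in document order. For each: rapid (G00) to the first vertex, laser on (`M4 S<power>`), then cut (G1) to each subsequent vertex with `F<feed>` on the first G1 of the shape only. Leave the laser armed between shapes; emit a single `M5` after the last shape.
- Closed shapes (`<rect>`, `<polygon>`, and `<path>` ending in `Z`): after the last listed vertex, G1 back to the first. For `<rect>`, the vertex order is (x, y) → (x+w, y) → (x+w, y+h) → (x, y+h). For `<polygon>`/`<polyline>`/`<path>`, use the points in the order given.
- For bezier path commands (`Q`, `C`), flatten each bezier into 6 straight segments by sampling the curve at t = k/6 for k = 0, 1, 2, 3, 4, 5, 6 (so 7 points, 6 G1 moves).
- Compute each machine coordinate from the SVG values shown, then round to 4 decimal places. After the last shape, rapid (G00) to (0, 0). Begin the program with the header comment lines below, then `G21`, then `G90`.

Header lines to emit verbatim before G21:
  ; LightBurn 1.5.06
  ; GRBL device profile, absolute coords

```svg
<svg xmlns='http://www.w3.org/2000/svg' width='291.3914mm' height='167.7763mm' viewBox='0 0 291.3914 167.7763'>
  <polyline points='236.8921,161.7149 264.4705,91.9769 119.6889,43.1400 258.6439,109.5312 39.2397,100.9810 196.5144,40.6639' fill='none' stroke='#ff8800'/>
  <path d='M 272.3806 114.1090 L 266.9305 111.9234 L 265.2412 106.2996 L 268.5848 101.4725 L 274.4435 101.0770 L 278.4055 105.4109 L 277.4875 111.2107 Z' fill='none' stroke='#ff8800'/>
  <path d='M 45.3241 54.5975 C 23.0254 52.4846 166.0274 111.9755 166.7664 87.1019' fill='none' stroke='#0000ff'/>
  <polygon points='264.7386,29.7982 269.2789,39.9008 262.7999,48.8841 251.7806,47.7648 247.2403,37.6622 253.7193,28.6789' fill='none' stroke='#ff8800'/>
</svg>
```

; LightBurn 1.5.06
; GRBL device profile, absolute coords
G21
G90
G00 X236.8921 Y6.0614
M4 S461
G1 X264.4705 Y75.7994 F1800
G1 X119.6889 Y124.6363
G1 X258.6439 Y58.2451
G1 X39.2397 Y66.7953
G1 X196.5144 Y127.1124
G00 X272.3806 Y53.6673
M4 S461
G1 X266.9305 Y55.8529 F1800
G1 X265.2412 Y61.4767
G1 X268.5848 Y66.3038
G1 X274.4435 Y66.6993
G1 X278.4055 Y62.3654
G1 X277.4875 Y56.5656
G1 X272.3806 Y53.6673
G00 X45.3241 Y113.1788
M4 S248
G1 X46.5259 Y109.7774 F2179
G1 X66.7344 Y100.1633
G1 X97.4061 Y88.3913
G1 X129.9976 Y78.5161
G1 X155.9656 Y74.5922
G1 X166.7664 Y80.6744
G00 X264.7386 Y137.9781
M4 S461
G1 X269.2789 Y127.8755 F1800
G1 X262.7999 Y118.8922
G1 X251.7806 Y120.0115
G1 X247.2403 Y130.1141
G1 X253.7193 Y139.0974
G1 X264.7386 Y137.9781
M5
G00 X0.0000 Y0.0000

Since the viewBox matches the mm dimensions, user units are millimetres directly. The only transform is the Y-flip y_m = 167.7763 − y_svg.

Shape 1 is a open polyline drawn with `<polyline>`. Its stroke #ff8800 means score at S461, F1800. After flipping Y the toolpath is (236.8921,6.0614) → (264.4705,75.7994) → (119.6889,124.6363) → (258.6439,58.2451) → (39.2397,66.7953) → (196.5144,127.1124).

Shape 2 is a regular polygon drawn with `<path>`. Its stroke #ff8800 means score at S461, F1800. After flipping Y the toolpath is (272.3806,53.6673) → (266.9305,55.8529) → (265.2412,61.4767) → (268.5848,66.3038) → (274.4435,66.6993) → (278.4055,62.3654) → (277.4875,56.5656) → (272.3806,53.6673), returning to the start.

Shape 3 is a cubic bezier drawn with `<path>`. Its stroke #0000ff means engrave at S248, F2179. After flipping Y the toolpath is (45.3241,113.1788) → (46.5259,109.7774) → (66.7344,100.1633) → (97.4061,88.3913) → (129.9976,78.5161) → (155.9656,74.5922) → (166.7664,80.6744).

Shape 4 is a regular polygon drawn with `<polygon>`. Its stroke #ff8800 means score at S461, F1800. After flipping Y the toolpath is (264.7386,137.9781) → (269.2789,127.8755) → (262.7999,118.8922) → (251.7806,120.0115) → (247.2403,130.1141) → (253.7193,139.0974) → (264.7386,137.9781), returning to the start.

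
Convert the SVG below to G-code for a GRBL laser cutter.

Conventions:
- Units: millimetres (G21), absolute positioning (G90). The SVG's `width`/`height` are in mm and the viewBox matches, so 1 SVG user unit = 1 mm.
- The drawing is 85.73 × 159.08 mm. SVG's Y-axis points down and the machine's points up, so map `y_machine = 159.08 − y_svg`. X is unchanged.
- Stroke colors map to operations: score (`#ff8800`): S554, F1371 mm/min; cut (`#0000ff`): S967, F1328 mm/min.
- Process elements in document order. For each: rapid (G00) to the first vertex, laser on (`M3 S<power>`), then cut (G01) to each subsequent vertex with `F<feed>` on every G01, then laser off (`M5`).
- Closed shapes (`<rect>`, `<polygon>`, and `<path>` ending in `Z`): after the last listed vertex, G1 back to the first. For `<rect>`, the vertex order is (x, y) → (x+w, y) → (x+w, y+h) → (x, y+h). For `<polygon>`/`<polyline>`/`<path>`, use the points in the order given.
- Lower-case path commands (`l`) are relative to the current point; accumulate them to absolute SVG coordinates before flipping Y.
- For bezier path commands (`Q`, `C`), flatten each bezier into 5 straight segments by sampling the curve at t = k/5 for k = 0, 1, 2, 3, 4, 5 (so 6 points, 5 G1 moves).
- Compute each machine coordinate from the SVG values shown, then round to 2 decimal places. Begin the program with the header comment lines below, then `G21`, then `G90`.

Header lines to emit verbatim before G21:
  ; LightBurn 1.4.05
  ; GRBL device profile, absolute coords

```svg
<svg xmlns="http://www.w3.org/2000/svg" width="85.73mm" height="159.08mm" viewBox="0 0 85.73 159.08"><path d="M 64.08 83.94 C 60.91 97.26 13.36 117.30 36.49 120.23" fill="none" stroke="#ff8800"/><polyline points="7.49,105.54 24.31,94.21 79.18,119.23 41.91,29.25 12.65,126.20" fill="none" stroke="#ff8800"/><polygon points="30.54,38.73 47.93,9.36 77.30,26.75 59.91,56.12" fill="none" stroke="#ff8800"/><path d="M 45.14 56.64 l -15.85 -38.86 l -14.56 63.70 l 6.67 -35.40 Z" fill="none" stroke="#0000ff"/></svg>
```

; LightBurn 1.4.05
; GRBL device profile, absolute coords
G21
G90
G00 X64.08 Y75.14
M3 S554
G01 X57.77 Y66.53 F1371
G01 X46.34 Y57.46 F1371
G01 X35.30 Y49.05 F1371
G01 X30.17 Y42.47 F1371
G01 X36.49 Y38.85 F1371
M5
G00 X7.49 Y53.54
M3 S554
G01 X24.31 Y64.87 F1371
G01 X79.18 Y39.85 F1371
G01 X41.91 Y129.83 F1371
G01 X12.65 Y32.88 F1371
M5
G00 X30.54 Y120.35
M3 S554
G01 X47.93 Y149.72 F1371
G01 X77.30 Y132.33 F1371
G01 X59.91 Y102.96 F1371
G01 X30.54 Y120.35 F1371
M5
G00 X45.14 Y102.44
M3 S967
G01 X29.29 Y141.30 F1328
G01 X14.73 Y77.60 F1328
G01 X21.40 Y113.00 F1328
G01 X45.14 Y102.44 F1328
M5

viewBox `0 0 85.73 159.08` with mm width/height → 1 unit = 1 mm. Flip: y_m = 159.08 − y_svg.

**Shape 1** — `<path>` cubic bezier, stroke `#ff8800` → score (S554, F1371). Control points (SVG): P0=(64.08,83.94), P1=(60.91,97.26), P2=(13.36,117.30), P3=(36.49,120.23); sampled at t=k/5. Machine vertices: (64.08,75.14) → (57.77,66.53) → (46.34,57.46) → (35.30,49.05) → (30.17,42.47) → (36.49,38.85). Open path.

**Shape 2** — `<polyline>` open polyline, stroke `#ff8800` → score (S554, F1371). Machine vertices: (7.49,53.54) → (24.31,64.87) → (79.18,39.85) → (41.91,129.83) → (12.65,32.88). Open path.

**Shape 3** — `<polygon>` regular polygon, stroke `#ff8800` → score (S554, F1371). Machine vertices: (30.54,120.35) → (47.93,149.72) → (77.30,132.33) → (59.91,102.96) → (30.54,120.35). Closed: final G1 returns to the first vertex.

**Shape 4** — `<path>` closed polygon, stroke `#0000ff` → cut (S967, F1328). Machine vertices: (45.14,102.44) → (29.29,141.30) → (14.73,77.60) → (21.40,113.00) → (45.14,102.44). Closed: final G1 returns to the first vertex.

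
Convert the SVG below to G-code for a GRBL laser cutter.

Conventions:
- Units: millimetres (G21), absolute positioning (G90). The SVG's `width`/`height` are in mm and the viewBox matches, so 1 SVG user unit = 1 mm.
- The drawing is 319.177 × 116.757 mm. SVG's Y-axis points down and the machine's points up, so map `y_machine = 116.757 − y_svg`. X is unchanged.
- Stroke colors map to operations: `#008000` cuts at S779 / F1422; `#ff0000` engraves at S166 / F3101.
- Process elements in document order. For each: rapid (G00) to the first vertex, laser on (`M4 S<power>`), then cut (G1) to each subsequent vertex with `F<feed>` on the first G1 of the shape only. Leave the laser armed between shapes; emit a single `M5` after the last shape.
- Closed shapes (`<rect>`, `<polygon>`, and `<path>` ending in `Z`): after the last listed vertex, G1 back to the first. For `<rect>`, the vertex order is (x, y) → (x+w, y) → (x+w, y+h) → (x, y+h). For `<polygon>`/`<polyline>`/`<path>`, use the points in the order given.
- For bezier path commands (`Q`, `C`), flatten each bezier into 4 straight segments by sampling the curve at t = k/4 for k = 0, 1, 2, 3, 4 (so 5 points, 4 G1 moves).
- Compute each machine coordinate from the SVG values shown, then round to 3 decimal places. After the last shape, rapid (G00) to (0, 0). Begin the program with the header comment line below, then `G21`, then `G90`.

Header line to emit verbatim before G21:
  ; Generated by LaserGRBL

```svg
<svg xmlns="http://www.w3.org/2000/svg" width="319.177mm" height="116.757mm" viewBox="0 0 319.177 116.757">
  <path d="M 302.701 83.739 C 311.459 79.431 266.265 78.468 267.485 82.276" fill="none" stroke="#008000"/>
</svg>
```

; Generated by LaserGRBL
G21
G90
G00 X302.701 Y33.018
M4 S779
G1 X300.722 Y35.600 F1422
G1 X287.920 Y36.793
G1 X273.704 Y36.465
G1 X267.485 Y34.481
M5
G00 X0.000 Y0.000

Since the viewBox matches the mm dimensions, user units are millimetres directly. The only transform is the Y-flip y_m = 116.757 − y_svg.

Shape 1 is a cubic bezier drawn with `<path>`. Its stroke #008000 means cut at S779, F1422. After flipping Y the toolpath is (302.701,33.018) → (300.722,35.600) → (287.920,36.793) → (273.704,36.465) → (267.485,34.481).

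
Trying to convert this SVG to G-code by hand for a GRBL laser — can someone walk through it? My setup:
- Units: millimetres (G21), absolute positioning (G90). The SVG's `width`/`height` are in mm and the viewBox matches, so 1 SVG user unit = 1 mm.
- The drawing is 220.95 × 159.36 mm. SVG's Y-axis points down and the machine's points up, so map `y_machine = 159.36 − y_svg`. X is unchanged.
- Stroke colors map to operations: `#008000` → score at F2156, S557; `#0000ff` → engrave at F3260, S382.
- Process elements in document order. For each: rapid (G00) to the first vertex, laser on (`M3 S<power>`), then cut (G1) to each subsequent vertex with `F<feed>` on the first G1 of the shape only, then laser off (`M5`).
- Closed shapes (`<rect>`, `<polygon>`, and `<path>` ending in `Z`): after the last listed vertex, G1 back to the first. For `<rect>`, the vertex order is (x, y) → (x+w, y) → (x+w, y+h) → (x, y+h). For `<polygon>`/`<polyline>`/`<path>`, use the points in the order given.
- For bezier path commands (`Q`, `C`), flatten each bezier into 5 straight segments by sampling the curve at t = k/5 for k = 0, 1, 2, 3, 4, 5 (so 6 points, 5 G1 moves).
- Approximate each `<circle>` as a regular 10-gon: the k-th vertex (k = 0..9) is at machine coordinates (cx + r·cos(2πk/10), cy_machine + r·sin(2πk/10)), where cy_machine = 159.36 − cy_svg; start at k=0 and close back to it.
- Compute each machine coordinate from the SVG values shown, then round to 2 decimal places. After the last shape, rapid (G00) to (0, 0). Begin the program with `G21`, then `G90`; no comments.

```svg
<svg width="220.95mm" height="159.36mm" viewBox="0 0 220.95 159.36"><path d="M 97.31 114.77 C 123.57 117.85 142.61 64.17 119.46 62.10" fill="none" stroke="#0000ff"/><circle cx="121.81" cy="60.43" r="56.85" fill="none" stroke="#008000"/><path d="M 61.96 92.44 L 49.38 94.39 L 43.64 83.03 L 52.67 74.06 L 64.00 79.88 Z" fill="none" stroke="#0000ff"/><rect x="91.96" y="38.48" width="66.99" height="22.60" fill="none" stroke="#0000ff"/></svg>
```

G21
G90
G00 X97.31 Y44.59
M3 S382
G1 X111.92 Y48.69 F3260
G1 X123.12 Y61.20
G1 X129.23 Y76.94
G1 X128.57 Y90.69
G1 X119.46 Y97.26
M5
G00 X178.66 Y98.93
M3 S557
G1 X167.80 Y132.35 F2156
G1 X139.38 Y153.00
G1 X104.24 Y153.00
G1 X75.82 Y132.35
G1 X64.96 Y98.93
G1 X75.82 Y65.51
G1 X104.24 Y44.86
G1 X139.38 Y44.86
G1 X167.80 Y65.51
G1 X178.66 Y98.93
M5
G00 X61.96 Y66.92
M3 S382
G1 X49.38 Y64.97 F3260
G1 X43.64 Y76.33
G1 X52.67 Y85.30
G1 X64.00 Y79.48
G1 X61.96 Y66.92
M5
G00 X91.96 Y120.88
M3 S382
G1 X158.95 Y120.88 F3260
G1 X158.95 Y98.28
G1 X91.96 Y98.28
G1 X91.96 Y120.88
M5
G00 X0.00 Y0.00

1 u = 1 mm; y_m = 159.36 − y.

[1] `<path>` cubic bezier, #0000ff→engrave S382 F3260: (97.31,44.59) → (111.92,48.69) → (123.12,61.20) → (129.23,76.94) → (128.57,90.69) → (119.46,97.26)

[2] `<circle>` circle, #008000→score S557 F2156: (178.66,98.93) → (167.80,132.35) → (139.38,153.00) → (104.24,153.00) → (75.82,132.35) → (64.96,98.93) → (75.82,65.51) → (104.24,44.86) → (139.38,44.86) → (167.80,65.51) → (178.66,98.93) (closed)

[3] `<path>` regular polygon, #0000ff→engrave S382 F3260: (61.96,66.92) → (49.38,64.97) → (43.64,76.33) → (52.67,85.30) → (64.00,79.48) → (61.96,66.92) (closed)

[4] `<rect>` rectangle, #0000ff→engrave S382 F3260: (91.96,120.88) → (158.95,120.88) → (158.95,98.28) → (91.96,98.28) → (91.96,120.88) (closed)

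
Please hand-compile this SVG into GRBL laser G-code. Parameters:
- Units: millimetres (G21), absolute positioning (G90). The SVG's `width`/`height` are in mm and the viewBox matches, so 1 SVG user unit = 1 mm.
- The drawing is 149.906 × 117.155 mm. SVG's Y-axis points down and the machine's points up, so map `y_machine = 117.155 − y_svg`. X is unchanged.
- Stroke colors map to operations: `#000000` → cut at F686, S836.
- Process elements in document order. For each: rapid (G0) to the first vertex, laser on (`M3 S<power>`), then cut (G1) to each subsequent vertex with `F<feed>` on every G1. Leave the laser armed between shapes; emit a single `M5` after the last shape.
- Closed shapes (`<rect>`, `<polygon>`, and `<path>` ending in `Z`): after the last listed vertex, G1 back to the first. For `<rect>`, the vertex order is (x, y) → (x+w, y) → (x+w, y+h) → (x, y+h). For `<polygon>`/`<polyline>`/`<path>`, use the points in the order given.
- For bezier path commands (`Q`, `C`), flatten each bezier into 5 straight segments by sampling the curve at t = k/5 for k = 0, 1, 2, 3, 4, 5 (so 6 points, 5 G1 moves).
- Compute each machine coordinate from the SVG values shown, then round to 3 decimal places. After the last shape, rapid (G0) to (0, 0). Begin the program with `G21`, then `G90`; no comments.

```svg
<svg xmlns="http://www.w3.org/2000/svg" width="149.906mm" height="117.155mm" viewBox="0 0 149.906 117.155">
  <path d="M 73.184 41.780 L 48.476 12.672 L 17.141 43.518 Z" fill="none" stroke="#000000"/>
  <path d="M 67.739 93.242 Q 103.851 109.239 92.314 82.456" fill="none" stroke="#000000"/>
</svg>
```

Since the viewBox matches the mm dimensions, user units are millimetres directly. The only transform is the Y-flip y_m = 117.155 − y_svg.

Shape 1 is a closed polygon drawn with `<path>`. Its stroke #000000 means cut at S836, F686. After flipping Y the toolpath is (73.184,75.375) → (48.476,104.483) → (17.141,73.637) → (73.184,75.375), returning to the start.

Shape 2 is a quadratic bezier drawn with `<path>`. Its stroke #000000 means cut at S836, F686. After flipping Y the toolpath is (67.739,23.913) → (80.278,19.225) → (89.005,17.960) → (93.920,20.117) → (95.023,25.697) → (92.314,34.699).

G21
G90
G0 X73.184 Y75.375
M3 S836
G1 X48.476 Y104.483 F686
G1 X17.141 Y73.637 F686
G1 X73.184 Y75.375 F686
G0 X67.739 Y23.913
M3 S836
G1 X80.278 Y19.225 F686
G1 X89.005 Y17.960 F686
G1 X93.920 Y20.117 F686
G1 X95.023 Y25.697 F686
G1 X92.314 Y34.699 F686
M5
G0 X0.000 Y0.000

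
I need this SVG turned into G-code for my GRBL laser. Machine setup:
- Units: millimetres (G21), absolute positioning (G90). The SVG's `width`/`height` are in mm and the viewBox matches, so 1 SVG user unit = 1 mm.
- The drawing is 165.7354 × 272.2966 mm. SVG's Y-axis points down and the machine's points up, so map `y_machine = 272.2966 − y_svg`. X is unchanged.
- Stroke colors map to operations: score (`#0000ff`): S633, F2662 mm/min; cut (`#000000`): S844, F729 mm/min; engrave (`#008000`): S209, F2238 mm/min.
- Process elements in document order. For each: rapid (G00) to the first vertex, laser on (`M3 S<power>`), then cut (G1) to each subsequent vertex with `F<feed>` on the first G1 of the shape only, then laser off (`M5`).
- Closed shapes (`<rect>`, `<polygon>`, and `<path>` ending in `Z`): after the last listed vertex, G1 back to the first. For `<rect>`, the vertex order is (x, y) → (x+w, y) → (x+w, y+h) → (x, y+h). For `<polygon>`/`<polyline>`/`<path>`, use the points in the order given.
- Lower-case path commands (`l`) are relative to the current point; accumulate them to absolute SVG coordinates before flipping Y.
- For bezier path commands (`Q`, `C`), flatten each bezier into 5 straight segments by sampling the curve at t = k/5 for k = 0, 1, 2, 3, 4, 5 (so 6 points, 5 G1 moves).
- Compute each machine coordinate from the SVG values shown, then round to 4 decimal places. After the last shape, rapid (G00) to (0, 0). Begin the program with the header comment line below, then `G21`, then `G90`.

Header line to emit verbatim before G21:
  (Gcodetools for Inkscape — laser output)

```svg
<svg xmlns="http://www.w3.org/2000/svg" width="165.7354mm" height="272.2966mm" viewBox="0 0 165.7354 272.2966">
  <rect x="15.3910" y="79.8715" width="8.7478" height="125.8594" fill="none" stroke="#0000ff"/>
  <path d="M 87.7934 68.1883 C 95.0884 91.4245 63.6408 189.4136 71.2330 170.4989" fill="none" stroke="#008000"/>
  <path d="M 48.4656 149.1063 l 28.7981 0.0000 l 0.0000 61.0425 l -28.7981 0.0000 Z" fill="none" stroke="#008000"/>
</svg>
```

1 u = 1 mm; y_m = 272.2966 − y.

[1] `<rect>` rectangle, #0000ff→score S633 F2662: (15.3910,192.4251) → (24.1388,192.4251) → (24.1388,66.5657) → (15.3910,66.5657) → (15.3910,192.4251) (closed)

[2] `<path>` cubic bezier, #008000→engrave S209 F2238: (87.7934,204.1083) → (88.1435,182.7295) → (82.9290,152.6095) → (75.8834,122.9479) → (70.7402,102.9441) → (71.2330,101.7977)

[3] `<path>` rectangle, #008000→engrave S209 F2238: (48.4656,123.1903) → (77.2637,123.1903) → (77.2637,62.1478) → (48.4656,62.1478) → (48.4656,123.1903) (closed)

(Gcodetools for Inkscape — laser output)
G21
G90
G00 X15.3910 Y192.4251
M3 S633
G1 X24.1388 Y192.4251 F2662
G1 X24.1388 Y66.5657
G1 X15.3910 Y66.5657
G1 X15.3910 Y192.4251
M5
G00 X87.7934 Y204.1083
M3 S209
G1 X88.1435 Y182.7295 F2238
G1 X82.9290 Y152.6095
G1 X75.8834 Y122.9479
G1 X70.7402 Y102.9441
G1 X71.2330 Y101.7977
M5
G00 X48.4656 Y123.1903
M3 S209
G1 X77.2637 Y123.1903 F2238
G1 X77.2637 Y62.1478
G1 X48.4656 Y62.1478
G1 X48.4656 Y123.1903
M5
G00 X0.0000 Y0.0000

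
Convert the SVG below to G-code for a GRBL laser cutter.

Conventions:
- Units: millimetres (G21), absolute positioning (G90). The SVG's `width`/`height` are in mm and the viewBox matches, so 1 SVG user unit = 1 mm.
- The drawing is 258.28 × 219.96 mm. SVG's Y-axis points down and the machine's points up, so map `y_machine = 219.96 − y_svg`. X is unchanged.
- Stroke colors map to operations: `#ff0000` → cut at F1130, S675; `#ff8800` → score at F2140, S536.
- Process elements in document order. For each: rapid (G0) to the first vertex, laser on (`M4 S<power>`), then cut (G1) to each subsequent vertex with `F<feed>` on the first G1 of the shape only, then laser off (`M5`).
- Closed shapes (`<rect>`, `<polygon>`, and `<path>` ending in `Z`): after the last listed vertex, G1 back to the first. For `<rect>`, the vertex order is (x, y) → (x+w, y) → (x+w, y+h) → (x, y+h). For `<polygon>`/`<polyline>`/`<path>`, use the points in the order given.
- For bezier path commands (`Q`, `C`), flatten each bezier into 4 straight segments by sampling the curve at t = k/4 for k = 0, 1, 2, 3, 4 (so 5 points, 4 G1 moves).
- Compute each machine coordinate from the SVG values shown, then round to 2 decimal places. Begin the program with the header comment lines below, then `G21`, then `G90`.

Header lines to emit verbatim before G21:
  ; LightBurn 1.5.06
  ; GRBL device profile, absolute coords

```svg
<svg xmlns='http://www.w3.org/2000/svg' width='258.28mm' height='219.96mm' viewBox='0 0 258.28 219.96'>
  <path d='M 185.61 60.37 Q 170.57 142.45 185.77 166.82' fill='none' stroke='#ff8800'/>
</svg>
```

; LightBurn 1.5.06
; GRBL device profile, absolute coords
G21
G90
G0 X185.61 Y159.59
M4 S536
G1 X179.98 Y122.16 F2140
G1 X178.13 Y91.94
G1 X180.06 Y68.93
G1 X185.77 Y53.14
M5

1 u = 1 mm; y_m = 219.96 − y.

[1] `<path>` quadratic bezier, #ff8800→score S536 F2140: (185.61,159.59) → (179.98,122.16) → (178.13,91.94) → (180.06,68.93) → (185.77,53.14)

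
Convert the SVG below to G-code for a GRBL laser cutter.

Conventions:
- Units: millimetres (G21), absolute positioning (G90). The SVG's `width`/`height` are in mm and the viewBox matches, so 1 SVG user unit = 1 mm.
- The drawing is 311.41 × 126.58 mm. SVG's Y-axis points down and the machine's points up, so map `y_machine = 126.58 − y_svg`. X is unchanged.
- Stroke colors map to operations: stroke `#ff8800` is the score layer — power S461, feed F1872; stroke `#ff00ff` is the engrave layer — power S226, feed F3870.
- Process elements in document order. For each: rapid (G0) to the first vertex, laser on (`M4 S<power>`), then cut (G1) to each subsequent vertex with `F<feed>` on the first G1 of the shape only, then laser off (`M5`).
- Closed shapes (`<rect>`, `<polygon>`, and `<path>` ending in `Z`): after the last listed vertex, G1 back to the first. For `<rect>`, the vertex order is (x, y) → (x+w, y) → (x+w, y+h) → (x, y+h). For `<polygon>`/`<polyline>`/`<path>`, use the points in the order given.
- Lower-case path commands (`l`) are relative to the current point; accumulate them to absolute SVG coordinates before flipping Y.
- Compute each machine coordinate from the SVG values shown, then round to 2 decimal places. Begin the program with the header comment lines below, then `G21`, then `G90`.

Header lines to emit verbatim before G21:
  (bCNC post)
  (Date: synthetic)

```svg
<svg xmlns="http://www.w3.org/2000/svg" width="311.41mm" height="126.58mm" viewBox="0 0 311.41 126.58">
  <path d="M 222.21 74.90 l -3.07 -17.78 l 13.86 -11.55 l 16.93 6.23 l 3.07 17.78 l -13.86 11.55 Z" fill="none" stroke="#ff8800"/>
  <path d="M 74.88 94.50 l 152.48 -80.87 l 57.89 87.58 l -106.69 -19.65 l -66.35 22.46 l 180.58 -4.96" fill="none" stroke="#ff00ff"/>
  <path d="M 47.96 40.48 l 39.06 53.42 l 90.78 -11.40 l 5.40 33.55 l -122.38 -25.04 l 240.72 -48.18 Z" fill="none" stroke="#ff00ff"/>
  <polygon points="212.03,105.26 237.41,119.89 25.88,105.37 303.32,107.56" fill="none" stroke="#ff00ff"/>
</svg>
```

viewBox `0 0 311.41 126.58` with mm width/height → 1 unit = 1 mm. Flip: y_m = 126.58 − y_svg.

**Shape 1** — `<path>` regular polygon, stroke `#ff8800` → score (S461, F1872). Machine vertices: (222.21,51.68) → (219.14,69.46) → (233.00,81.01) → (249.93,74.78) → (253.00,57.00) → (239.14,45.45) → (222.21,51.68). Closed: final G1 returns to the first vertex.

**Shape 2** — `<path>` open polyline, stroke `#ff00ff` → engrave (S226, F3870). Machine vertices: (74.88,32.08) → (227.36,112.95) → (285.25,25.37) → (178.56,45.02) → (112.21,22.56) → (292.79,27.52). Open path.

**Shape 3** — `<path>` closed polygon, stroke `#ff00ff` → engrave (S226, F3870). Machine vertices: (47.96,86.10) → (87.02,32.68) → (177.80,44.08) → (183.20,10.53) → (60.82,35.57) → (301.54,83.75) → (47.96,86.10). Closed: final G1 returns to the first vertex.

**Shape 4** — `<polygon>` closed polygon, stroke `#ff00ff` → engrave (S226, F3870). Machine vertices: (212.03,21.32) → (237.41,6.69) → (25.88,21.21) → (303.32,19.02) → (212.03,21.32). Closed: final G1 returns to the first vertex.

(bCNC post)
(Date: synthetic)
G21
G90
G0 X222.21 Y51.68
M4 S461
G1 X219.14 Y69.46 F1872
G1 X233.00 Y81.01
G1 X249.93 Y74.78
G1 X253.00 Y57.00
G1 X239.14 Y45.45
G1 X222.21 Y51.68
M5
G0 X74.88 Y32.08
M4 S226
G1 X227.36 Y112.95 F3870
G1 X285.25 Y25.37
G1 X178.56 Y45.02
G1 X112.21 Y22.56
G1 X292.79 Y27.52
M5
G0 X47.96 Y86.10
M4 S226
G1 X87.02 Y32.68 F3870
G1 X177.80 Y44.08
G1 X183.20 Y10.53
G1 X60.82 Y35.57
G1 X301.54 Y83.75
G1 X47.96 Y86.10
M5
G0 X212.03 Y21.32
M4 S226
G1 X237.41 Y6.69 F3870
G1 X25.88 Y21.21
G1 X303.32 Y19.02
G1 X212.03 Y21.32
M5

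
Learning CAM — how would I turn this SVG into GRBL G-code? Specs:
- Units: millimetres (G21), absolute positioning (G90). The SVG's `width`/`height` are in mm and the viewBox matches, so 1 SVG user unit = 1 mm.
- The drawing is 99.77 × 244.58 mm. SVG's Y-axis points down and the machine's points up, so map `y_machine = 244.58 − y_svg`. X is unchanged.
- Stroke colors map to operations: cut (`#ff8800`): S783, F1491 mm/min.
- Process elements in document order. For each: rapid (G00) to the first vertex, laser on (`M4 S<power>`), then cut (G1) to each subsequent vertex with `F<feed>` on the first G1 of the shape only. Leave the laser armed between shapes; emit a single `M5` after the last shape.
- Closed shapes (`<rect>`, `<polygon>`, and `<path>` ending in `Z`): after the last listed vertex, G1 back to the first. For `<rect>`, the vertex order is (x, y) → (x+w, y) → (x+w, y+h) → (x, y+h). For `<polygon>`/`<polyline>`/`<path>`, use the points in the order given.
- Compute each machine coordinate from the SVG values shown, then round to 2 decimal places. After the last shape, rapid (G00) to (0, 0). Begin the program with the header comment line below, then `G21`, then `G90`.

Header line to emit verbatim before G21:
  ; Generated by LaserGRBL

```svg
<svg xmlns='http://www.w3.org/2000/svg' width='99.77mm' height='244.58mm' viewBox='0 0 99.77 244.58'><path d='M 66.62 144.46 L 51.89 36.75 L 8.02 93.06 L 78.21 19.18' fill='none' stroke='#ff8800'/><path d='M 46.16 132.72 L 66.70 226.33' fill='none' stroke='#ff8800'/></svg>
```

1 u = 1 mm; y_m = 244.58 − y.

[1] `<path>` open polyline, #ff8800→cut S783 F1491: (66.62,100.12) → (51.89,207.83) → (8.02,151.52) → (78.21,225.40)

[2] `<path>` line segment, #ff8800→cut S783 F1491: (46.16,111.86) → (66.70,18.25)

; Generated by LaserGRBL
G21
G90
G00 X66.62 Y100.12
M4 S783
G1 X51.89 Y207.83 F1491
G1 X8.02 Y151.52
G1 X78.21 Y225.40
G00 X46.16 Y111.86
M4 S783
G1 X66.70 Y18.25 F1491
M5
G00 X0.00 Y0.00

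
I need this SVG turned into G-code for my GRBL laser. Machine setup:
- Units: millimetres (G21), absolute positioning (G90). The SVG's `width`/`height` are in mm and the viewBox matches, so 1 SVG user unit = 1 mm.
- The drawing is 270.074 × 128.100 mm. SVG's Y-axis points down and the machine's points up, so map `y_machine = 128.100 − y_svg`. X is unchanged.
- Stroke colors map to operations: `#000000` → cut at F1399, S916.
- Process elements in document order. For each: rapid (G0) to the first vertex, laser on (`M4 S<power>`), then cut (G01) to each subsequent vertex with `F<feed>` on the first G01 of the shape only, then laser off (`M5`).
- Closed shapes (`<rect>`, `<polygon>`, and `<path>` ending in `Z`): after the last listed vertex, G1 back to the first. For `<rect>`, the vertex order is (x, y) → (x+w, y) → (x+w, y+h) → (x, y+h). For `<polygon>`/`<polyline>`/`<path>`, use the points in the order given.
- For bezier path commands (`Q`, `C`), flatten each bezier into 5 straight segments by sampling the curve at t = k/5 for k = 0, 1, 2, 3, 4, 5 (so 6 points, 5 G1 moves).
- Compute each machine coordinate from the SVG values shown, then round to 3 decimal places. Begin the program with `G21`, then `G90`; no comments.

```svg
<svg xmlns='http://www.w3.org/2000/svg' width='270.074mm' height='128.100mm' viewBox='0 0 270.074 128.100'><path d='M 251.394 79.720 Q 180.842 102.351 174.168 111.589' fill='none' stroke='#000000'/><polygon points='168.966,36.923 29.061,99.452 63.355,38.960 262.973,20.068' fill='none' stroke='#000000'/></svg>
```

1 u = 1 mm; y_m = 128.100 − y.

[1] `<path>` quadratic bezier, #000000→cut S916 F1399: (251.394,48.380) → (225.728,39.863) → (205.173,32.418) → (189.728,26.044) → (179.393,20.742) → (174.168,16.511)

[2] `<polygon>` closed polygon, #000000→cut S916 F1399: (168.966,91.177) → (29.061,28.648) → (63.355,89.140) → (262.973,108.032) → (168.966,91.177) (closed)

G21
G90
G0 X251.394 Y48.380
M4 S916
G01 X225.728 Y39.863 F1399
G01 X205.173 Y32.418
G01 X189.728 Y26.044
G01 X179.393 Y20.742
G01 X174.168 Y16.511
M5
G0 X168.966 Y91.177
M4 S916
G01 X29.061 Y28.648 F1399
G01 X63.355 Y89.140
G01 X262.973 Y108.032
G01 X168.966 Y91.177
M5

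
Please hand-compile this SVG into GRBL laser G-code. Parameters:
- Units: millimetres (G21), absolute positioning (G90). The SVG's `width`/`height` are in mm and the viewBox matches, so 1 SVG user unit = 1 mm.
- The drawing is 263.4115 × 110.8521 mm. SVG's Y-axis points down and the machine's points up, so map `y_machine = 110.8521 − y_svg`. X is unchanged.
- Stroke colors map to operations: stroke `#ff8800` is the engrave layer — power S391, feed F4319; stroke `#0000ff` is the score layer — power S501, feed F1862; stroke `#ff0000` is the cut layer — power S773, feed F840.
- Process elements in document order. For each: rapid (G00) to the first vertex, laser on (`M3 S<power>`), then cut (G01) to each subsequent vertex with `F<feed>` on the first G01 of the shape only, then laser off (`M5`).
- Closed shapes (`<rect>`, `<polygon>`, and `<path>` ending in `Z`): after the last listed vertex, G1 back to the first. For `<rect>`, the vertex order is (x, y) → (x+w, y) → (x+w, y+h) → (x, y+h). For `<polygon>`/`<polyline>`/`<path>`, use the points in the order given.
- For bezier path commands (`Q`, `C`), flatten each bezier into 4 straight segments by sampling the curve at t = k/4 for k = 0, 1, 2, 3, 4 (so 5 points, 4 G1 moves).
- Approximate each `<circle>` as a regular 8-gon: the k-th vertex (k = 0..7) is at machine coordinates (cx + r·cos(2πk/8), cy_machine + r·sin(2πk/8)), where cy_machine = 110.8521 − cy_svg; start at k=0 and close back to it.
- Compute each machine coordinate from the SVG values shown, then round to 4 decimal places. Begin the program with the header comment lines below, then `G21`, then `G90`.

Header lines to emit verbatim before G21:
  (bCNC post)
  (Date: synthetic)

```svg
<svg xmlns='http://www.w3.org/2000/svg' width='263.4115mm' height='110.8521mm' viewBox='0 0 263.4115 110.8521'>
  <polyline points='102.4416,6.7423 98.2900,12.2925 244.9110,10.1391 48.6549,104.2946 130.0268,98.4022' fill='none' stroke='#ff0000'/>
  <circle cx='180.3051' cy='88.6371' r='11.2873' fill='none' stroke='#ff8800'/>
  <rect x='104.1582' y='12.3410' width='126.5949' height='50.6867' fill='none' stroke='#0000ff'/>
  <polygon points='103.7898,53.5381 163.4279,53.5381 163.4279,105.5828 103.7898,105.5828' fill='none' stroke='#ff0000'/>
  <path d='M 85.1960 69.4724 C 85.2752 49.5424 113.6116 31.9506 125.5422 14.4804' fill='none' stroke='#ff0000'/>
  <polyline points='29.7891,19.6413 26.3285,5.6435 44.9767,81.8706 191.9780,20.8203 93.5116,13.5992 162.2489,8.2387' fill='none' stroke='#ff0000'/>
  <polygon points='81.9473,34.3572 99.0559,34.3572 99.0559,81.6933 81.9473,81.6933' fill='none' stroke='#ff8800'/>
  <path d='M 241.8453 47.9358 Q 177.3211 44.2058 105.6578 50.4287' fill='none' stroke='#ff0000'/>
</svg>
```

Since the viewBox matches the mm dimensions, user units are millimetres directly. The only transform is the Y-flip y_m = 110.8521 − y_svg.

Shape 1 is a open polyline drawn with `<polyline>`. Its stroke #ff0000 means cut at S773, F840. After flipping Y the toolpath is (102.4416,104.1098) → (98.2900,98.5596) → (244.9110,100.7130) → (48.6549,6.5575) → (130.0268,12.4499).

Shape 2 is a circle drawn with `<circle>`. Its stroke #ff8800 means engrave at S391, F4319. After flipping Y the toolpath is (191.5924,22.2150) → (188.2864,30.1963) → (180.3051,33.5023) → (172.3238,30.1963) → (169.0178,22.2150) → (172.3238,14.2337) → (180.3051,10.9277) → (188.2864,14.2337) → (191.5924,22.2150), returning to the start.

Shape 3 is a rectangle drawn with `<rect>`. Its stroke #0000ff means score at S501, F1862. After flipping Y the toolpath is (104.1582,98.5111) → (230.7531,98.5111) → (230.7531,47.8244) → (104.1582,47.8244) → (104.1582,98.5111), returning to the start.

Shape 4 is a rectangle drawn with `<polygon>`. Its stroke #ff0000 means cut at S773, F840. After flipping Y the toolpath is (103.7898,57.3140) → (163.4279,57.3140) → (163.4279,5.2693) → (103.7898,5.2693) → (103.7898,57.3140), returning to the start.

Shape 5 is a cubic bezier drawn with `<path>`. Its stroke #ff0000 means cut at S773, F840. After flipping Y the toolpath is (85.1960,41.3797) → (89.8558,55.9234) → (100.9248,69.7981) → (114.2160,83.2116) → (125.5422,96.3717).

Shape 6 is a open polyline drawn with `<polyline>`. Its stroke #ff0000 means cut at S773, F840. After flipping Y the toolpath is (29.7891,91.2108) → (26.3285,105.2086) → (44.9767,28.9815) → (191.9780,90.0318) → (93.5116,97.2529) → (162.2489,102.6134).

Shape 7 is a rectangle drawn with `<polygon>`. Its stroke #ff8800 means engrave at S391, F4319. After flipping Y the toolpath is (81.9473,76.4949) → (99.0559,76.4949) → (99.0559,29.1588) → (81.9473,29.1588) → (81.9473,76.4949), returning to the start.

Shape 8 is a quadratic bezier drawn with `<path>`. Its stroke #ff0000 means cut at S773, F840. After flipping Y the toolpath is (241.8453,62.9163) → (209.1370,64.1592) → (175.5363,64.1581) → (141.0433,62.9128) → (105.6578,60.4234).

(bCNC post)
(Date: synthetic)
G21
G90
G00 X102.4416 Y104.1098
M3 S773
G01 X98.2900 Y98.5596 F840
G01 X244.9110 Y100.7130
G01 X48.6549 Y6.5575
G01 X130.0268 Y12.4499
M5
G00 X191.5924 Y22.2150
M3 S391
G01 X188.2864 Y30.1963 F4319
G01 X180.3051 Y33.5023
G01 X172.3238 Y30.1963
G01 X169.0178 Y22.2150
G01 X172.3238 Y14.2337
G01 X180.3051 Y10.9277
G01 X188.2864 Y14.2337
G01 X191.5924 Y22.2150
M5
G00 X104.1582 Y98.5111
M3 S501
G01 X230.7531 Y98.5111 F1862
G01 X230.7531 Y47.8244
G01 X104.1582 Y47.8244
G01 X104.1582 Y98.5111
M5
G00 X103.7898 Y57.3140
M3 S773
G01 X163.4279 Y57.3140 F840
G01 X163.4279 Y5.2693
G01 X103.7898 Y5.2693
G01 X103.7898 Y57.3140
M5
G00 X85.1960 Y41.3797
M3 S773
G01 X89.8558 Y55.9234 F840
G01 X100.9248 Y69.7981
G01 X114.2160 Y83.2116
G01 X125.5422 Y96.3717
M5
G00 X29.7891 Y91.2108
M3 S773
G01 X26.3285 Y105.2086 F840
G01 X44.9767 Y28.9815
G01 X191.9780 Y90.0318
G01 X93.5116 Y97.2529
G01 X162.2489 Y102.6134
M5
G00 X81.9473 Y76.4949
M3 S391
G01 X99.0559 Y76.4949 F4319
G01 X99.0559 Y29.1588
G01 X81.9473 Y29.1588
G01 X81.9473 Y76.4949
M5
G00 X241.8453 Y62.9163
M3 S773
G01 X209.1370 Y64.1592 F840
G01 X175.5363 Y64.1581
G01 X141.0433 Y62.9128
G01 X105.6578 Y60.4234
M5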